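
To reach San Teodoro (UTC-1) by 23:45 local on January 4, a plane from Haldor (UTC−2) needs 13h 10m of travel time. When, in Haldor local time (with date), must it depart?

09:35 on January 4

Target arrival in UTC: 23:45 + 1:00 = 00:45 on Jan 5.
Subtract 13 hours 10 minutes → departure 11:35 UTC on Jan 4.
Haldor is UTC−2:00: 11:35 − 2:00 = 09:35 on Jan 4.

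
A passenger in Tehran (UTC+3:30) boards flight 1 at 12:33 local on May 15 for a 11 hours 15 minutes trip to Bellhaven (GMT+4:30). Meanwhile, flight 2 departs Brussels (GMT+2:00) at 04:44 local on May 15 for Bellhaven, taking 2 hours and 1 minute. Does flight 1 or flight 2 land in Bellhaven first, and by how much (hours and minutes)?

the second, by 15 hours 33 minutes

Flight 1 in UTC: 12:33 − 3:30 = 09:03 on May 15.
+11 hours 15 minutes → arrive 20:18 UTC on May 15.
Flight 2 in UTC: 04:44 − 2:00 = 02:44 on May 15.
+2 hours and 1 minute → arrive 04:45 UTC on May 15.
Flight 2 lands earlier by 15 hours 33 minutes.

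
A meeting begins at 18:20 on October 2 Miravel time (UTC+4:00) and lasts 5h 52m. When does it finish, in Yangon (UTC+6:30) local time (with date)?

02:42 on October 3

Convert start to UTC: 18:20 − 4:00 = 14:20 UTC on Oct 2.
Add 5 hours and 52 minutes duration → 20:12 UTC.
Yangon is UTC+6:30, so local end time = 20:12 + 6:30 = 02:42 on Oct 3.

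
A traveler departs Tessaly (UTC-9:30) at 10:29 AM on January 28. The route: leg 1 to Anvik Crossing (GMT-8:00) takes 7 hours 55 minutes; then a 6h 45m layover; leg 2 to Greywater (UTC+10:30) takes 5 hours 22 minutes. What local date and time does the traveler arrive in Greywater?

Convert departure to UTC: 10:29 AM + 9:30 = 7:59 PM UTC on Jan 28.
Add 7 hours and 55 minutes leg 1 → 3:54 AM UTC (Jan 29).
Add 6 hours 45 minutes layover in Anvik Crossing → 10:39 AM UTC.
Add 5 hours 22 minutes leg 2 → 4:01 PM UTC.
Greywater is UTC+10:30, so local arrival = 4:01 PM + 10:30 = 2:31 AM on Jan 30.

2:31 AM on January 30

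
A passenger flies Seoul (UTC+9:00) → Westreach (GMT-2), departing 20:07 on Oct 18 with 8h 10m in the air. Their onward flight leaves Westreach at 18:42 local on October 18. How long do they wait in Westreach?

1 hour 25 minutes

Convert departure to UTC: 20:07 − 9:00 = 11:07 UTC on Oct 18.
Add 8 hours 10 minutes flight time → 19:17 UTC.
Westreach is UTC−2:00, so local arrival = 19:17 − 2:00 = 17:17 on Oct 18.
Layover = 18:42 − 17:17 = 1 hour 25 minutes.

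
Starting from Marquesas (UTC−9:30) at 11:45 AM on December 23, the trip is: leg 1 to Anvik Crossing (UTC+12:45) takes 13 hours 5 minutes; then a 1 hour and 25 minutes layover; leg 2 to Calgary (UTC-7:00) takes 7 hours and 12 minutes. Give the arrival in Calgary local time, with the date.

Convert departure to UTC: 11:45 AM + 9:30 = 9:15 PM UTC on Dec 23.
Add 13 hours 5 minutes leg 1 → 10:20 AM UTC (Dec 24).
Add 1 hour 25 minutes layover in Anvik Crossing → 11:45 AM UTC.
Add 7 hours and 12 minutes leg 2 → 6:57 PM UTC.
Calgary is UTC−7:00, so local arrival = 6:57 PM − 7:00 = 11:57 AM on Dec 24.

11:57 AM on Dec 24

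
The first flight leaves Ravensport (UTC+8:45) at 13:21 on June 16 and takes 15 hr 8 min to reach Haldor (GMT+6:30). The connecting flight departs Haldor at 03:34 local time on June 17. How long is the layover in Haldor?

Convert departure to UTC: 13:21 − 8:45 = 04:36 UTC on Jun 16.
Add 15 hours 8 minutes flight time → 19:44 UTC.
Haldor is UTC+6:30, so local arrival = 19:44 + 6:30 = 02:14 on Jun 17.
Layover = 03:34 − 02:14 = 1 hour 20 minutes.

1 hour 20 minutes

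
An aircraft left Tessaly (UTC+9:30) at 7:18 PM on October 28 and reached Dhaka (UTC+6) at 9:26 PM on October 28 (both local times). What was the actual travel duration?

5 hours 38 minutes

Departure in UTC: 7:18 PM − 9:30 = 9:48 AM on Oct 28.
Arrival in UTC: 9:26 PM − 6:00 = 3:26 PM on Oct 28.
Elapsed = 3:26 PM − 9:48 AM = 5 hours 38 minutes.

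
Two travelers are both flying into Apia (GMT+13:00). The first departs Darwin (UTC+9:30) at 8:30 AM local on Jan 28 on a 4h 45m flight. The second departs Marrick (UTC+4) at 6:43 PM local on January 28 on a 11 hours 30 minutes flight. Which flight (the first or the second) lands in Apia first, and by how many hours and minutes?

Flight 1 in UTC: 8:30 AM − 9:30 = 11:00 PM on Jan 27.
+4 hours 45 minutes → arrive 3:45 AM UTC on Jan 28.
Flight 2 in UTC: 6:43 PM − 4:00 = 2:43 PM on Jan 28.
+11 hours 30 minutes → arrive 2:13 AM UTC on Jan 29.
Flight 1 lands earlier by 22 hours 28 minutes.

the first, by 22 hours 28 minutes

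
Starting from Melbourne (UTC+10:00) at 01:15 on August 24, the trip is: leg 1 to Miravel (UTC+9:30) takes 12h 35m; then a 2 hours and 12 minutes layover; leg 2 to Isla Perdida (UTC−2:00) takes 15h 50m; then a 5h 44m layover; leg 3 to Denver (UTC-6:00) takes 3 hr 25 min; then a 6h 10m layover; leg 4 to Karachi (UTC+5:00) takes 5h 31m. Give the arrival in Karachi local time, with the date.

Convert departure to UTC: 01:15 − 10:00 = 15:15 UTC on Aug 23.
Add 12 hours 35 minutes leg 1 → 03:50 UTC (Aug 24).
Add 2 hours 12 minutes layover in Miravel → 06:02 UTC.
Add 15 hours 50 minutes leg 2 → 21:52 UTC.
Add 5 hours and 44 minutes layover in Isla Perdida → 03:36 UTC (Aug 25).
Add 3 hours and 25 minutes leg 3 → 07:01 UTC.
Add 6 hours 10 minutes layover in Denver → 13:11 UTC.
Add 5 hours 31 minutes leg 4 → 18:42 UTC.
Karachi is UTC+5:00, so local arrival = 18:42 + 5:00 = 23:42 on Aug 25.

23:42 on August 25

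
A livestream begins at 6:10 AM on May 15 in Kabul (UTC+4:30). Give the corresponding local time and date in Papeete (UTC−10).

In UTC: 6:10 AM − 4:30 = 1:40 AM on May 15.
Papeete is UTC−10:00: 1:40 AM − 10:00 = 3:40 PM on May 14.

3:40 PM on May 14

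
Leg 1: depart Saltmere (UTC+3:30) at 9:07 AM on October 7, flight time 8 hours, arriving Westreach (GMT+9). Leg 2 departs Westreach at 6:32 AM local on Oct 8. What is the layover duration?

7 hours 55 minutes

Convert departure to UTC: 9:07 AM − 3:30 = 5:37 AM UTC on Oct 7.
Add 8 hours flight time → 1:37 PM UTC.
Westreach is UTC+9:00, so local arrival = 1:37 PM + 9:00 = 10:37 PM on Oct 7.
Layover = 6:32 AM − 10:37 PM (+1 day) = 7 hours 55 minutes.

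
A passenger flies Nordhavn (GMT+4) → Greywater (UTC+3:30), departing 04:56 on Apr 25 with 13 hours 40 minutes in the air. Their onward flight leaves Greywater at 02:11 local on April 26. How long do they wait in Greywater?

Convert departure to UTC: 04:56 − 4:00 = 00:56 UTC on Apr 25.
Add 13 hours and 40 minutes flight time → 14:36 UTC.
Greywater is UTC+3:30, so local arrival = 14:36 + 3:30 = 18:06 on Apr 25.
Layover = 02:11 − 18:06 (+1 day) = 8 hours 5 minutes.

8 hours 5 minutes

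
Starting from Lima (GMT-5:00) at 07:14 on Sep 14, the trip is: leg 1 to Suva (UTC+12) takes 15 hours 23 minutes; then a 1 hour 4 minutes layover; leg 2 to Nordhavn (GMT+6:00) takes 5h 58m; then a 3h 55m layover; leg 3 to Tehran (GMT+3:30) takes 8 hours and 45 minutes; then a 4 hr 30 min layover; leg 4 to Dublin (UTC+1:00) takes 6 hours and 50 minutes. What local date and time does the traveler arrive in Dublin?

Convert departure to UTC: 07:14 + 5:00 = 12:14 UTC on Sep 14.
Add 15 hours and 23 minutes leg 1 → 03:37 UTC (Sep 15).
Add 1 hour 4 minutes layover in Suva → 04:41 UTC.
Add 5 hours 58 minutes leg 2 → 10:39 UTC.
Add 3 hours and 55 minutes layover in Nordhavn → 14:34 UTC.
Add 8 hours and 45 minutes leg 3 → 23:19 UTC.
Add 4 hours and 30 minutes layover in Tehran → 03:49 UTC (Sep 16).
Add 6 hours and 50 minutes leg 4 → 10:39 UTC.
Dublin is UTC+1:00, so local arrival = 10:39 + 1:00 = 11:39 on Sep 16.

11:39 on Sep 16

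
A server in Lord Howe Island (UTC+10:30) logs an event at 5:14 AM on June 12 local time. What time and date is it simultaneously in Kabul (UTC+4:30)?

In UTC: 5:14 AM − 10:30 = 6:44 PM on Jun 11.
Kabul is UTC+4:30: 6:44 PM + 4:30 = 11:14 PM on Jun 11.

11:14 PM on Jun 11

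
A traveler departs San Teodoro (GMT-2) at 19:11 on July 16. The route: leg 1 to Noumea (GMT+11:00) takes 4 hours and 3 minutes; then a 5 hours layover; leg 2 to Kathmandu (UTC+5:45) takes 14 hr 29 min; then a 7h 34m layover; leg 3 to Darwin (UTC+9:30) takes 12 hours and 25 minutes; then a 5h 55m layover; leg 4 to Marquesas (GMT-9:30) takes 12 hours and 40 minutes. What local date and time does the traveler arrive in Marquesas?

01:47 on July 19

Convert departure to UTC: 19:11 + 2:00 = 21:11 UTC on Jul 16.
Add 4 hours 3 minutes leg 1 → 01:14 UTC (Jul 17).
Add 5 hours layover in Noumea → 06:14 UTC.
Add 14 hours 29 minutes leg 2 → 20:43 UTC.
Add 7 hours 34 minutes layover in Kathmandu → 04:17 UTC (Jul 18).
Add 12 hours and 25 minutes leg 3 → 16:42 UTC.
Add 5 hours and 55 minutes layover in Darwin → 22:37 UTC.
Add 12 hours 40 minutes leg 4 → 11:17 UTC (Jul 19).
Marquesas is UTC−9:30, so local arrival = 11:17 − 9:30 = 01:47 on Jul 19.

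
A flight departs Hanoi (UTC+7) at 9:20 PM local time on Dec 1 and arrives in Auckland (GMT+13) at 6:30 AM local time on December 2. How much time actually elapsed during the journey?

Departure in UTC: 9:20 PM − 7:00 = 2:20 PM on Dec 1.
Arrival in UTC: 6:30 AM − 13:00 = 5:30 PM on Dec 1.
Elapsed = 5:30 PM − 2:20 PM = 3 hours 10 minutes.

3 hours 10 minutes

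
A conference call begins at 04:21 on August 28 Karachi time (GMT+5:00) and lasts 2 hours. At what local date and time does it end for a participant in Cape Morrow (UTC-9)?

Cape Morrow is 14:00 behind Karachi.
After 2 hours it is 06:21 in Karachi.
Shift by the zone difference: 06:21 − 14:00 = 16:21 on Aug 27 in Cape Morrow.

16:21 on August 27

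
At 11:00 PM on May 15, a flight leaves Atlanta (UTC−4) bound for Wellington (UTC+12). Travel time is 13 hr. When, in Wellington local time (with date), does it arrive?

Convert departure to UTC: 11:00 PM + 4:00 = 3:00 AM UTC on May 16.
Add 13 hours travel time → 4:00 PM UTC.
Wellington is UTC+12:00, so local arrival = 4:00 PM + 12:00 = 4:00 AM on May 17.

4:00 AM on May 17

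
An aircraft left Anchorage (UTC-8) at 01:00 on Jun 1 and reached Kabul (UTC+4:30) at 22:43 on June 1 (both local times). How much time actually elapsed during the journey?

9 hours 13 minutes

Departure in UTC: 01:00 + 8:00 = 09:00 on Jun 1.
Arrival in UTC: 22:43 − 4:30 = 18:13 on Jun 1.
Elapsed = 18:13 − 09:00 = 9 hours 13 minutes.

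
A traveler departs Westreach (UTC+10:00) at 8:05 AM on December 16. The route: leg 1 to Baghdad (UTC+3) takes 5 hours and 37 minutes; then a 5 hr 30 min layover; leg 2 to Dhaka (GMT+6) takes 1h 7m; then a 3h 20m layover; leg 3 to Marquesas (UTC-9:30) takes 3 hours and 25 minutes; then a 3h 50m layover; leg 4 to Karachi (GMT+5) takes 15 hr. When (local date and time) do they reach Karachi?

4:54 PM on December 17

Convert departure to UTC: 8:05 AM − 10:00 = 10:05 PM UTC on Dec 15.
Add 5 hours 37 minutes leg 1 → 3:42 AM UTC (Dec 16).
Add 5 hours 30 minutes layover in Baghdad → 9:12 AM UTC.
Add 1 hour and 7 minutes leg 2 → 10:19 AM UTC.
Add 3 hours 20 minutes layover in Dhaka → 1:39 PM UTC.
Add 3 hours and 25 minutes leg 3 → 5:04 PM UTC.
Add 3 hours and 50 minutes layover in Marquesas → 8:54 PM UTC.
Add 15 hours leg 4 → 11:54 AM UTC (Dec 17).
Karachi is UTC+5:00, so local arrival = 11:54 AM + 5:00 = 4:54 PM on Dec 17.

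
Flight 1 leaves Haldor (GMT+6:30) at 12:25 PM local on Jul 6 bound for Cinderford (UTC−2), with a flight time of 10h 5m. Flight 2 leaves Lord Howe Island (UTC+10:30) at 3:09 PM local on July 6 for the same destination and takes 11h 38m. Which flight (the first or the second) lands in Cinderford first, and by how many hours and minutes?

Flight 1 in UTC: 12:25 PM − 6:30 = 5:55 AM on Jul 6.
+10 hours 5 minutes → arrive 4:00 PM UTC on Jul 6.
Flight 2 in UTC: 3:09 PM − 10:30 = 4:39 AM on Jul 6.
+11 hours and 38 minutes → arrive 4:17 PM UTC on Jul 6.
Flight 1 lands earlier by 17 minutes.

the first, by 17 minutes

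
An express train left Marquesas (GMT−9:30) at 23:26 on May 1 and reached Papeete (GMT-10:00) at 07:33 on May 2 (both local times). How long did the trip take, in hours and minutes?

8 hours 37 minutes

Departure in UTC: 23:26 + 9:30 = 08:56 on May 2.
Arrival in UTC: 07:33 + 10:00 = 17:33 on May 2.
Elapsed = 17:33 − 08:56 = 8 hours 37 minutes.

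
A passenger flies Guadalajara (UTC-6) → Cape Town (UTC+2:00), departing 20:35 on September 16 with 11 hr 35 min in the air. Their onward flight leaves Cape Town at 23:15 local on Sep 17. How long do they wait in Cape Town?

Convert departure to UTC: 20:35 + 6:00 = 02:35 UTC on Sep 17.
Add 11 hours 35 minutes flight time → 14:10 UTC.
Cape Town is UTC+2:00, so local arrival = 14:10 + 2:00 = 16:10 on Sep 17.
Layover = 23:15 − 16:10 = 7 hours 5 minutes.

7 hours 5 minutes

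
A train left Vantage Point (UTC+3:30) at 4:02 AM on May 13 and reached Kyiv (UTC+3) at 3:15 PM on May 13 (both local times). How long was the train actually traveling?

11 hours 43 minutes

Departure in UTC: 4:02 AM − 3:30 = 12:32 AM on May 13.
Arrival in UTC: 3:15 PM − 3:00 = 12:15 PM on May 13.
Elapsed = 12:15 PM − 12:32 AM = 11 hours 43 minutes.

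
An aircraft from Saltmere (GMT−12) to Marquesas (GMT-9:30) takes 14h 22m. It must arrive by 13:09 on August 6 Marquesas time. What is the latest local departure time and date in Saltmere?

Target arrival in UTC: 13:09 + 9:30 = 22:39 on Aug 6.
Subtract 14 hours and 22 minutes → departure 08:17 UTC on Aug 6.
Saltmere is UTC−12:00: 08:17 − 12:00 = 20:17 on Aug 5.

20:17 on August 5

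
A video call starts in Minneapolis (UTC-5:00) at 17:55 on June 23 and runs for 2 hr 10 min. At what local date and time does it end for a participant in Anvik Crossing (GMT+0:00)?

01:05 on June 24

Convert start to UTC: 17:55 + 5:00 = 22:55 UTC on Jun 23.
Add 2 hours 10 minutes duration → 01:05 UTC (Jun 24).
Anvik Crossing is UTC+0, so local end time is the same: 01:05 on Jun 24.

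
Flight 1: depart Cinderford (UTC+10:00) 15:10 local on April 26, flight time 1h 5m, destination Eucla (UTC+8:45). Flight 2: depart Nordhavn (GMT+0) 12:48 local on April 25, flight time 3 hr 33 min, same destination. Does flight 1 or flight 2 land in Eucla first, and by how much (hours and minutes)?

the second, by 13 hours 54 minutes

Flight 1 in UTC: 15:10 − 10:00 = 05:10 on Apr 26.
+1 hour 5 minutes → arrive 06:15 UTC on Apr 26.
Flight 2 departs at 12:48 UTC (Apr 25).
+3 hours and 33 minutes → arrive 16:21 UTC on Apr 25.
Flight 2 lands earlier by 13 hours 54 minutes.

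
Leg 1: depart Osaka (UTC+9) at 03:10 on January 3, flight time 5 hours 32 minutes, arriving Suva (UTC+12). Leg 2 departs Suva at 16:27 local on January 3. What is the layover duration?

4 hours 45 minutes

Convert departure to UTC: 03:10 − 9:00 = 18:10 UTC on Jan 2.
Add 5 hours and 32 minutes flight time → 23:42 UTC.
Suva is UTC+12:00, so local arrival = 23:42 + 12:00 = 11:42 on Jan 3.
Layover = 16:27 − 11:42 = 4 hours 45 minutes.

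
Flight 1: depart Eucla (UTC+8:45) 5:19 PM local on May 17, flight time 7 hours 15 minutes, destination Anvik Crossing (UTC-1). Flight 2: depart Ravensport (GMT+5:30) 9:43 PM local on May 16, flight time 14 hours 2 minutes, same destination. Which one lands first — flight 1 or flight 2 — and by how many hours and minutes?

Flight 1 in UTC: 5:19 PM − 8:45 = 8:34 AM on May 17.
+7 hours and 15 minutes → arrive 3:49 PM UTC on May 17.
Flight 2 in UTC: 9:43 PM − 5:30 = 4:13 PM on May 16.
+14 hours 2 minutes → arrive 6:15 AM UTC on May 17.
Flight 2 lands earlier by 9 hours 34 minutes.

the second, by 9 hours 34 minutes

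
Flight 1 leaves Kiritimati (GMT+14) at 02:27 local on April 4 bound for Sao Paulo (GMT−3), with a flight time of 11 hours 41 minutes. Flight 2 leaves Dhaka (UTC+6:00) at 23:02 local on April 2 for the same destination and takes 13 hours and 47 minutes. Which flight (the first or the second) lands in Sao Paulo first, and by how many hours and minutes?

Flight 1 in UTC: 02:27 − 14:00 = 12:27 on Apr 3.
+11 hours and 41 minutes → arrive 00:08 UTC on Apr 4.
Flight 2 in UTC: 23:02 − 6:00 = 17:02 on Apr 2.
+13 hours 47 minutes → arrive 06:49 UTC on Apr 3.
Flight 2 lands earlier by 17 hours 19 minutes.

the second, by 17 hours 19 minutes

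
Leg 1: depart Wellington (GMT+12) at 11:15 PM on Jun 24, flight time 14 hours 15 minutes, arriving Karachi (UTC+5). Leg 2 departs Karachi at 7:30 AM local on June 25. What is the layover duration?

1 hour

Convert departure to UTC: 11:15 PM − 12:00 = 11:15 AM UTC on Jun 24.
Add 14 hours and 15 minutes flight time → 1:30 AM UTC (Jun 25).
Karachi is UTC+5:00, so local arrival = 1:30 AM + 5:00 = 6:30 AM on Jun 25.
Layover = 7:30 AM − 6:30 AM = 1 hour.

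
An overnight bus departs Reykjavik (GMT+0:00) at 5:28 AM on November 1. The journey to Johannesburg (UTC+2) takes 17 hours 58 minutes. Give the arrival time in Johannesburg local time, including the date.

1:26 AM on Nov 2

Johannesburg is 2:00 ahead of Reykjavik.
After 17 hours 58 minutes it is 11:26 PM in Reykjavik.
Shift by the zone difference: 11:26 PM + 2:00 = 1:26 AM on Nov 2 in Johannesburg.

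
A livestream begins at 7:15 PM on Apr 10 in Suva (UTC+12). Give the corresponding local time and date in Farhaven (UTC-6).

1:15 AM on Apr 10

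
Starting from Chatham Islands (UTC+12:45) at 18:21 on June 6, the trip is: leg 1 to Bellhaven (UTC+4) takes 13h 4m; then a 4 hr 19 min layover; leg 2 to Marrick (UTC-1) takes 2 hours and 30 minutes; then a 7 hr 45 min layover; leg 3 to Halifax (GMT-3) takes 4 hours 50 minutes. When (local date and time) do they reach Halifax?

Convert departure to UTC: 18:21 − 12:45 = 05:36 UTC on Jun 6.
Add 13 hours and 4 minutes leg 1 → 18:40 UTC.
Add 4 hours and 19 minutes layover in Bellhaven → 22:59 UTC.
Add 2 hours and 30 minutes leg 2 → 01:29 UTC (Jun 7).
Add 7 hours and 45 minutes layover in Marrick → 09:14 UTC.
Add 4 hours and 50 minutes leg 3 → 14:04 UTC.
Halifax is UTC−3:00, so local arrival = 14:04 − 3:00 = 11:04 on Jun 7.

11:04 on June 7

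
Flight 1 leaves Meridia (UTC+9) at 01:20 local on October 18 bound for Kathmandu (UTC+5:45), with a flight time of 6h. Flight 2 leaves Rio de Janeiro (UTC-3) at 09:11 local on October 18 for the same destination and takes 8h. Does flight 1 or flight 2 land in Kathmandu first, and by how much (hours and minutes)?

Flight 1 in UTC: 01:20 − 9:00 = 16:20 on Oct 17.
+6 hours → arrive 22:20 UTC on Oct 17.
Flight 2 in UTC: 09:11 + 3:00 = 12:11 on Oct 18.
+8 hours → arrive 20:11 UTC on Oct 18.
Flight 1 lands earlier by 21 hours 51 minutes.

the first, by 21 hours 51 minutes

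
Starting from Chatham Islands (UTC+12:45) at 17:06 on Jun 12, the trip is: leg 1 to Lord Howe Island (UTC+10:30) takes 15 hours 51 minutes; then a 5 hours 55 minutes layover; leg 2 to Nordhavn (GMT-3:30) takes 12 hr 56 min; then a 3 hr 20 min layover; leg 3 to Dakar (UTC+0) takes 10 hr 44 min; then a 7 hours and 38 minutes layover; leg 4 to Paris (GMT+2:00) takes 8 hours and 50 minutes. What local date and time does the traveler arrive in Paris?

Convert departure to UTC: 17:06 − 12:45 = 04:21 UTC on Jun 12.
Add 15 hours and 51 minutes leg 1 → 20:12 UTC.
Add 5 hours and 55 minutes layover in Lord Howe Island → 02:07 UTC (Jun 13).
Add 12 hours 56 minutes leg 2 → 15:03 UTC.
Add 3 hours 20 minutes layover in Nordhavn → 18:23 UTC.
Add 10 hours 44 minutes leg 3 → 05:07 UTC (Jun 14).
Add 7 hours 38 minutes layover in Dakar → 12:45 UTC.
Add 8 hours 50 minutes leg 4 → 21:35 UTC.
Paris is UTC+2:00, so local arrival = 21:35 + 2:00 = 23:35 on Jun 14.

23:35 on June 14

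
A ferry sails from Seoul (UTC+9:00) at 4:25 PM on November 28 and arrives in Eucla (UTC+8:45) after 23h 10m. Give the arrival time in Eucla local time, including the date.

3:20 PM on November 29

Convert departure to UTC: 4:25 PM − 9:00 = 7:25 AM UTC on Nov 28.
Add 23 hours and 10 minutes travel time → 6:35 AM UTC (Nov 29).
Eucla is UTC+8:45, so local arrival = 6:35 AM + 8:45 = 3:20 PM on Nov 29.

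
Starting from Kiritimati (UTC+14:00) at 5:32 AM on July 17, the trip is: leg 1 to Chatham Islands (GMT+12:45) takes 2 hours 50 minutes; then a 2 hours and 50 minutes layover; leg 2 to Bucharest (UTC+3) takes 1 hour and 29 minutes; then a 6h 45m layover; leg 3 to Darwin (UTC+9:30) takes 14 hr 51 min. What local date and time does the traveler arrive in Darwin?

Convert departure to UTC: 5:32 AM − 14:00 = 3:32 PM UTC on Jul 16.
Add 2 hours 50 minutes leg 1 → 6:22 PM UTC.
Add 2 hours and 50 minutes layover in Chatham Islands → 9:12 PM UTC.
Add 1 hour and 29 minutes leg 2 → 10:41 PM UTC.
Add 6 hours 45 minutes layover in Bucharest → 5:26 AM UTC (Jul 17).
Add 14 hours and 51 minutes leg 3 → 8:17 PM UTC.
Darwin is UTC+9:30, so local arrival = 8:17 PM + 9:30 = 5:47 AM on Jul 18.

5:47 AM on July 18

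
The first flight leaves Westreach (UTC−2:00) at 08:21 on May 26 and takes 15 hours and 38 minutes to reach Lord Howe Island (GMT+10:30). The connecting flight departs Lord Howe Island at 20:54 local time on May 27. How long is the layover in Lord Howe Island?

Convert departure to UTC: 08:21 + 2:00 = 10:21 UTC on May 26.
Add 15 hours and 38 minutes flight time → 01:59 UTC (May 27).
Lord Howe Island is UTC+10:30, so local arrival = 01:59 + 10:30 = 12:29 on May 27.
Layover = 20:54 − 12:29 = 8 hours 25 minutes.

8 hours 25 minutes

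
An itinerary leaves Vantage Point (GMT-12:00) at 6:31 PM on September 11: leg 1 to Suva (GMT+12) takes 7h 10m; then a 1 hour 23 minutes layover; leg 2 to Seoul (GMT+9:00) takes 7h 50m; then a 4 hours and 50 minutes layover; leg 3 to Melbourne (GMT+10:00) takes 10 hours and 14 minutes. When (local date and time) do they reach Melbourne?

Convert departure to UTC: 6:31 PM + 12:00 = 6:31 AM UTC on Sep 12.
Add 7 hours 10 minutes leg 1 → 1:41 PM UTC.
Add 1 hour and 23 minutes layover in Suva → 3:04 PM UTC.
Add 7 hours and 50 minutes leg 2 → 10:54 PM UTC.
Add 4 hours and 50 minutes layover in Seoul → 3:44 AM UTC (Sep 13).
Add 10 hours and 14 minutes leg 3 → 1:58 PM UTC.
Melbourne is UTC+10:00, so local arrival = 1:58 PM + 10:00 = 11:58 PM on Sep 13.

11:58 PM on September 13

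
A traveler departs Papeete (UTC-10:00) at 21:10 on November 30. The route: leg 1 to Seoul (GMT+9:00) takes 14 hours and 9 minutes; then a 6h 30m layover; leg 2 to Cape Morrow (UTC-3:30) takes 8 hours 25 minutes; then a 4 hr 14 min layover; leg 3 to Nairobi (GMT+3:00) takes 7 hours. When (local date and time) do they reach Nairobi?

02:28 on Dec 3

Convert departure to UTC: 21:10 + 10:00 = 07:10 UTC on Dec 1.
Add 14 hours 9 minutes leg 1 → 21:19 UTC.
Add 6 hours and 30 minutes layover in Seoul → 03:49 UTC (Dec 2).
Add 8 hours and 25 minutes leg 2 → 12:14 UTC.
Add 4 hours 14 minutes layover in Cape Morrow → 16:28 UTC.
Add 7 hours leg 3 → 23:28 UTC.
Nairobi is UTC+3:00, so local arrival = 23:28 + 3:00 = 02:28 on Dec 3.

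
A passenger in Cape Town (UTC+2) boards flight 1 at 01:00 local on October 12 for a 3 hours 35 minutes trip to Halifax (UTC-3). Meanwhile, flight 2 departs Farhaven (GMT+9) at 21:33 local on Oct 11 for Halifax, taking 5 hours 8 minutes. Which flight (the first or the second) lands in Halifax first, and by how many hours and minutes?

the second, by 8 hours 54 minutes

Flight 1 in UTC: 01:00 − 2:00 = 23:00 on Oct 11.
+3 hours 35 minutes → arrive 02:35 UTC on Oct 12.
Flight 2 in UTC: 21:33 − 9:00 = 12:33 on Oct 11.
+5 hours 8 minutes → arrive 17:41 UTC on Oct 11.
Flight 2 lands earlier by 8 hours 54 minutes.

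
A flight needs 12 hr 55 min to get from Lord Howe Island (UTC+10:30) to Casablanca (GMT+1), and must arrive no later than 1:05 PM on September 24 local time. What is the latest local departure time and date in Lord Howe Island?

9:40 AM on September 24

Target arrival in UTC: 1:05 PM − 1:00 = 12:05 PM on Sep 24.
Subtract 12 hours and 55 minutes → departure 11:10 PM UTC on Sep 23.
Lord Howe Island is UTC+10:30: 11:10 PM + 10:30 = 9:40 AM on Sep 24.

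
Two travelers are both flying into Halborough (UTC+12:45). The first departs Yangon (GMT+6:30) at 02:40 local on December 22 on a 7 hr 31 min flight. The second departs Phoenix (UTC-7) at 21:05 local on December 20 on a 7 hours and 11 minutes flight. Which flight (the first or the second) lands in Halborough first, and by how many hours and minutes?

the second, by 16 hours 25 minutes

Flight 1 in UTC: 02:40 − 6:30 = 20:10 on Dec 21.
+7 hours 31 minutes → arrive 03:41 UTC on Dec 22.
Flight 2 in UTC: 21:05 + 7:00 = 04:05 on Dec 21.
+7 hours 11 minutes → arrive 11:16 UTC on Dec 21.
Flight 2 lands earlier by 16 hours 25 minutes.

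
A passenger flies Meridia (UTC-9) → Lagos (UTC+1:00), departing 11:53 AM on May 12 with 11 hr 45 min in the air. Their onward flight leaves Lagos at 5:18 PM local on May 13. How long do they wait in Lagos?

Convert departure to UTC: 11:53 AM + 9:00 = 8:53 PM UTC on May 12.
Add 11 hours and 45 minutes flight time → 8:38 AM UTC (May 13).
Lagos is UTC+1:00, so local arrival = 8:38 AM + 1:00 = 9:38 AM on May 13.
Layover = 5:18 PM − 9:38 AM = 7 hours 40 minutes.

7 hours 40 minutes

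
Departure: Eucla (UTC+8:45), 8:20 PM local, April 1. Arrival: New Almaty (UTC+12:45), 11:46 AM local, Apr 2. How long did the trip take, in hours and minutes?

Departure in UTC: 8:20 PM − 8:45 = 11:35 AM on Apr 1.
Arrival in UTC: 11:46 AM − 12:45 = 11:01 PM on Apr 1.
Elapsed = 11:01 PM − 11:35 AM = 11 hours 26 minutes.

11 hours 26 minutes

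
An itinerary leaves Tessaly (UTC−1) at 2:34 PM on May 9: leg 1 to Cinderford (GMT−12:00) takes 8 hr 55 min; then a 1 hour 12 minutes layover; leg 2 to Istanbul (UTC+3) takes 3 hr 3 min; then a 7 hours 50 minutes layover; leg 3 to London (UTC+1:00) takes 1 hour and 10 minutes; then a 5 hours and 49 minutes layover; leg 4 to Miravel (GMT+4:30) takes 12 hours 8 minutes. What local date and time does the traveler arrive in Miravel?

Convert departure to UTC: 2:34 PM + 1:00 = 3:34 PM UTC on May 9.
Add 8 hours 55 minutes leg 1 → 12:29 AM UTC (May 10).
Add 1 hour and 12 minutes layover in Cinderford → 1:41 AM UTC.
Add 3 hours and 3 minutes leg 2 → 4:44 AM UTC.
Add 7 hours 50 minutes layover in Istanbul → 12:34 PM UTC.
Add 1 hour 10 minutes leg 3 → 1:44 PM UTC.
Add 5 hours and 49 minutes layover in London → 7:33 PM UTC.
Add 12 hours 8 minutes leg 4 → 7:41 AM UTC (May 11).
Miravel is UTC+4:30, so local arrival = 7:41 AM + 4:30 = 12:11 PM on May 11.

12:11 PM on May 11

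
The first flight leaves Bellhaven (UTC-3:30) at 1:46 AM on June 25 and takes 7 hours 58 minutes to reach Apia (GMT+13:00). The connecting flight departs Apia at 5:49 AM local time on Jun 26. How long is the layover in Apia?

Convert departure to UTC: 1:46 AM + 3:30 = 5:16 AM UTC on Jun 25.
Add 7 hours and 58 minutes flight time → 1:14 PM UTC.
Apia is UTC+13:00, so local arrival = 1:14 PM + 13:00 = 2:14 AM on Jun 26.
Layover = 5:49 AM − 2:14 AM = 3 hours 35 minutes.

3 hours 35 minutes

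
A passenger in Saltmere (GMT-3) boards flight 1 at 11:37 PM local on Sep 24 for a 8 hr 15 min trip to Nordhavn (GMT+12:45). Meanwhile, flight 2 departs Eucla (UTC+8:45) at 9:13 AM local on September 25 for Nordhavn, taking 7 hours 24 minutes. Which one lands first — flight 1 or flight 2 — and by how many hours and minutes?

the second, by 3 hours

Flight 1 in UTC: 11:37 PM + 3:00 = 2:37 AM on Sep 25.
+8 hours and 15 minutes → arrive 10:52 AM UTC on Sep 25.
Flight 2 in UTC: 9:13 AM − 8:45 = 12:28 AM on Sep 25.
+7 hours and 24 minutes → arrive 7:52 AM UTC on Sep 25.
Flight 2 lands earlier by 3 hours.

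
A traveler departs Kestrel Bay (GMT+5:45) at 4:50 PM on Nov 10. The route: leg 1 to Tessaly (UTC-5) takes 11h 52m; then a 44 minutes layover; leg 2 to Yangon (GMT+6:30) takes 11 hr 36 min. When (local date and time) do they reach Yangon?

Convert departure to UTC: 4:50 PM − 5:45 = 11:05 AM UTC on Nov 10.
Add 11 hours 52 minutes leg 1 → 10:57 PM UTC.
Add 44 minutes layover in Tessaly → 11:41 PM UTC.
Add 11 hours 36 minutes leg 2 → 11:17 AM UTC (Nov 11).
Yangon is UTC+6:30, so local arrival = 11:17 AM + 6:30 = 5:47 PM on Nov 11.

5:47 PM on November 11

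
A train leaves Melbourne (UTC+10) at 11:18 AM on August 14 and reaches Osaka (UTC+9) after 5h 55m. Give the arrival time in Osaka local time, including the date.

Convert departure to UTC: 11:18 AM − 10:00 = 1:18 AM UTC on Aug 14.
Add 5 hours 55 minutes travel time → 7:13 AM UTC.
Osaka is UTC+9:00, so local arrival = 7:13 AM + 9:00 = 4:13 PM on Aug 14.

4:13 PM on August 14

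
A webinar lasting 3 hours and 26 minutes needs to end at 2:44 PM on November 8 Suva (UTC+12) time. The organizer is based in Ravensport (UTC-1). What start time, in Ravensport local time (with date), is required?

Target end time in UTC: 2:44 PM − 12:00 = 2:44 AM on Nov 8.
Subtract 3 hours and 26 minutes → start 11:18 PM UTC on Nov 7.
Ravensport is UTC−1:00: 11:18 PM − 1:00 = 10:18 PM on Nov 7.

10:18 PM on Nov 7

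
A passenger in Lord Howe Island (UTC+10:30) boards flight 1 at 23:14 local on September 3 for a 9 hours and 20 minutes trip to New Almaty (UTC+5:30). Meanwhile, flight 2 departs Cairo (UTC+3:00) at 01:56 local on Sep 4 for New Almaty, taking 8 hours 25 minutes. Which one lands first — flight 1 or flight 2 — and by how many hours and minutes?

the first, by 9 hours 17 minutes

Flight 1 in UTC: 23:14 − 10:30 = 12:44 on Sep 3.
+9 hours and 20 minutes → arrive 22:04 UTC on Sep 3.
Flight 2 in UTC: 01:56 − 3:00 = 22:56 on Sep 3.
+8 hours and 25 minutes → arrive 07:21 UTC on Sep 4.
Flight 1 lands earlier by 9 hours 17 minutes.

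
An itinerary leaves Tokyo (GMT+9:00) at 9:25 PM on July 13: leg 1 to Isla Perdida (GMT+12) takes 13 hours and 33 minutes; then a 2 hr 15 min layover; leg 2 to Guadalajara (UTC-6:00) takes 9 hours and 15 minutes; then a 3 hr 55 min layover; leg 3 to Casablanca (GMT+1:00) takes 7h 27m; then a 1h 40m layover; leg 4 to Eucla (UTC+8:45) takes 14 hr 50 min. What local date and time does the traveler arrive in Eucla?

Convert departure to UTC: 9:25 PM − 9:00 = 12:25 PM UTC on Jul 13.
Add 13 hours and 33 minutes leg 1 → 1:58 AM UTC (Jul 14).
Add 2 hours 15 minutes layover in Isla Perdida → 4:13 AM UTC.
Add 9 hours and 15 minutes leg 2 → 1:28 PM UTC.
Add 3 hours and 55 minutes layover in Guadalajara → 5:23 PM UTC.
Add 7 hours 27 minutes leg 3 → 12:50 AM UTC (Jul 15).
Add 1 hour 40 minutes layover in Casablanca → 2:30 AM UTC.
Add 14 hours 50 minutes leg 4 → 5:20 PM UTC.
Eucla is UTC+8:45, so local arrival = 5:20 PM + 8:45 = 2:05 AM on Jul 16.

2:05 AM on July 16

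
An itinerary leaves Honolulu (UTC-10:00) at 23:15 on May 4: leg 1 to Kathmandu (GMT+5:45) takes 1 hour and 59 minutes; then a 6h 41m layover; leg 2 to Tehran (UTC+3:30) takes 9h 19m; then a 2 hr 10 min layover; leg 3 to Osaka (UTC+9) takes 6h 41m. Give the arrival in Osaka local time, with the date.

21:05 on May 6

Convert departure to UTC: 23:15 + 10:00 = 09:15 UTC on May 5.
Add 1 hour 59 minutes leg 1 → 11:14 UTC.
Add 6 hours 41 minutes layover in Kathmandu → 17:55 UTC.
Add 9 hours 19 minutes leg 2 → 03:14 UTC (May 6).
Add 2 hours 10 minutes layover in Tehran → 05:24 UTC.
Add 6 hours and 41 minutes leg 3 → 12:05 UTC.
Osaka is UTC+9:00, so local arrival = 12:05 + 9:00 = 21:05 on May 6.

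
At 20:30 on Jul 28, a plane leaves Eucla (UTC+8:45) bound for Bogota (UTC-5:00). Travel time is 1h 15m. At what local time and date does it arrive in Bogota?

Convert departure to UTC: 20:30 − 8:45 = 11:45 UTC on Jul 28.
Add 1 hour 15 minutes travel time → 13:00 UTC.
Bogota is UTC−5:00, so local arrival = 13:00 − 5:00 = 08:00 on Jul 28.

08:00 on July 28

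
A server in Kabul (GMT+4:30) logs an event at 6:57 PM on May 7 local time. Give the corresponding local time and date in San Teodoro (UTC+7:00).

9:27 PM on May 7

San Teodoro is 2:30 ahead of Kabul.
Shift by the zone difference: 6:57 PM + 2:30 = 9:27 PM on May 7 in San Teodoro.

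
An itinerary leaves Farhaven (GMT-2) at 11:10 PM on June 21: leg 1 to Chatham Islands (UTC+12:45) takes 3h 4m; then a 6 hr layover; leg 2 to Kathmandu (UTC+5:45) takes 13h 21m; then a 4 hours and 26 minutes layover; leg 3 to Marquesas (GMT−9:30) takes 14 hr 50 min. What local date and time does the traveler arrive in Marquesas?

9:21 AM on June 23

Convert departure to UTC: 11:10 PM + 2:00 = 1:10 AM UTC on Jun 22.
Add 3 hours 4 minutes leg 1 → 4:14 AM UTC.
Add 6 hours layover in Chatham Islands → 10:14 AM UTC.
Add 13 hours 21 minutes leg 2 → 11:35 PM UTC.
Add 4 hours and 26 minutes layover in Kathmandu → 4:01 AM UTC (Jun 23).
Add 14 hours 50 minutes leg 3 → 6:51 PM UTC.
Marquesas is UTC−9:30, so local arrival = 6:51 PM − 9:30 = 9:21 AM on Jun 23.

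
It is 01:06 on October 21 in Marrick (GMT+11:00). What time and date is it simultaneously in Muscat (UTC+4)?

Muscat is 7:00 behind Marrick.
Shift by the zone difference: 01:06 − 7:00 = 18:06 on Oct 20 in Muscat.

18:06 on October 20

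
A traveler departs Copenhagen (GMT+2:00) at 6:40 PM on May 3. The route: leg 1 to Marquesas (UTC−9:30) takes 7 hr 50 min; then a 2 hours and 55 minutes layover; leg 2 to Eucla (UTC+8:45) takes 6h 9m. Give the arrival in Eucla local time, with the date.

Convert departure to UTC: 6:40 PM − 2:00 = 4:40 PM UTC on May 3.
Add 7 hours and 50 minutes leg 1 → 12:30 AM UTC (May 4).
Add 2 hours and 55 minutes layover in Marquesas → 3:25 AM UTC.
Add 6 hours 9 minutes leg 2 → 9:34 AM UTC.
Eucla is UTC+8:45, so local arrival = 9:34 AM + 8:45 = 6:19 PM on May 4.

6:19 PM on May 4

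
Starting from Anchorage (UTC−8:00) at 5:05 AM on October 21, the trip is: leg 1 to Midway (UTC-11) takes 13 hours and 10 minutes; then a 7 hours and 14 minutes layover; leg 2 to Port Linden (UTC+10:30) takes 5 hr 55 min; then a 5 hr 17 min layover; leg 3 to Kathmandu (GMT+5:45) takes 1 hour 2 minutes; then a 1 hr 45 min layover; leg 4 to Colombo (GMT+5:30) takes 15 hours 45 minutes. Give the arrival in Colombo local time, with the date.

Convert departure to UTC: 5:05 AM + 8:00 = 1:05 PM UTC on Oct 21.
Add 13 hours 10 minutes leg 1 → 2:15 AM UTC (Oct 22).
Add 7 hours 14 minutes layover in Midway → 9:29 AM UTC.
Add 5 hours 55 minutes leg 2 → 3:24 PM UTC.
Add 5 hours 17 minutes layover in Port Linden → 8:41 PM UTC.
Add 1 hour 2 minutes leg 3 → 9:43 PM UTC.
Add 1 hour and 45 minutes layover in Kathmandu → 11:28 PM UTC.
Add 15 hours 45 minutes leg 4 → 3:13 PM UTC (Oct 23).
Colombo is UTC+5:30, so local arrival = 3:13 PM + 5:30 = 8:43 PM on Oct 23.

8:43 PM on Oct 23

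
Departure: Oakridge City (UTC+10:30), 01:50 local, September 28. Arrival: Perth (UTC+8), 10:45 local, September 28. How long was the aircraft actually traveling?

Perth is 2:30 behind Oakridge City.
Clock-face elapsed time (ignoring zones) is 8 hours 55 minutes.
Actual elapsed = 8 hours 55 minutes + 2:30 = 11 hours 25 minutes.

11 hours 25 minutes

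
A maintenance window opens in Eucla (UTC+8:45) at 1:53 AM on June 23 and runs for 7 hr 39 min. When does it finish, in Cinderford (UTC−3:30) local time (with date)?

Convert start to UTC: 1:53 AM − 8:45 = 5:08 PM UTC on Jun 22.
Add 7 hours and 39 minutes duration → 12:47 AM UTC (Jun 23).
Cinderford is UTC−3:30, so local end time = 12:47 AM − 3:30 = 9:17 PM on Jun 22.

9:17 PM on Jun 22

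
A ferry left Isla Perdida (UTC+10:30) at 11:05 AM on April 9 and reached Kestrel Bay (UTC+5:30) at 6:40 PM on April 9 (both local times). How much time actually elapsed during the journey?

Departure in UTC: 11:05 AM − 10:30 = 12:35 AM on Apr 9.
Arrival in UTC: 6:40 PM − 5:30 = 1:10 PM on Apr 9.
Elapsed = 1:10 PM − 12:35 AM = 12 hours 35 minutes.

12 hours 35 minutes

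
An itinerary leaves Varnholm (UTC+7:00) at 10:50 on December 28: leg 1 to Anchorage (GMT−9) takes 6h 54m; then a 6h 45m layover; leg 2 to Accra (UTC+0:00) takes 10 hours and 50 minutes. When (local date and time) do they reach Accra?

Convert departure to UTC: 10:50 − 7:00 = 03:50 UTC on Dec 28.
Add 6 hours and 54 minutes leg 1 → 10:44 UTC.
Add 6 hours and 45 minutes layover in Anchorage → 17:29 UTC.
Add 10 hours 50 minutes leg 2 → 04:19 UTC (Dec 29).
Accra is UTC+0, so local arrival is the same: 04:19 on Dec 29.

04:19 on December 29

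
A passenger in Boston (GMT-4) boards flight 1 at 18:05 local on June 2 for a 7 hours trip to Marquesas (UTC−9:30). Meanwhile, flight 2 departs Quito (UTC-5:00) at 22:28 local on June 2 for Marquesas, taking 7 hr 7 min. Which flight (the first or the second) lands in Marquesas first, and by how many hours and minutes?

Flight 1 in UTC: 18:05 + 4:00 = 22:05 on Jun 2.
+7 hours → arrive 05:05 UTC on Jun 3.
Flight 2 in UTC: 22:28 + 5:00 = 03:28 on Jun 3.
+7 hours 7 minutes → arrive 10:35 UTC on Jun 3.
Flight 1 lands earlier by 5 hours 30 minutes.

the first, by 5 hours 30 minutes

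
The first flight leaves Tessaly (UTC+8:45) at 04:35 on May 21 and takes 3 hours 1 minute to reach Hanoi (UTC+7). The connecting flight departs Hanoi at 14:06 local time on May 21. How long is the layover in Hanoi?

8 hours 15 minutes

Convert departure to UTC: 04:35 − 8:45 = 19:50 UTC on May 20.
Add 3 hours and 1 minute flight time → 22:51 UTC.
Hanoi is UTC+7:00, so local arrival = 22:51 + 7:00 = 05:51 on May 21.
Layover = 14:06 − 05:51 = 8 hours 15 minutes.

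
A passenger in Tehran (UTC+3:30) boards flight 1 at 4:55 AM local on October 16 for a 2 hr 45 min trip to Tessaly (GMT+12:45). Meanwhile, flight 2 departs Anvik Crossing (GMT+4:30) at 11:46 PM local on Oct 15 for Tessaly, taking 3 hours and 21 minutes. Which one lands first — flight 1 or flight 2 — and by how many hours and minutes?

Flight 1 in UTC: 4:55 AM − 3:30 = 1:25 AM on Oct 16.
+2 hours and 45 minutes → arrive 4:10 AM UTC on Oct 16.
Flight 2 in UTC: 11:46 PM − 4:30 = 7:16 PM on Oct 15.
+3 hours 21 minutes → arrive 10:37 PM UTC on Oct 15.
Flight 2 lands earlier by 5 hours 33 minutes.

the second, by 5 hours 33 minutes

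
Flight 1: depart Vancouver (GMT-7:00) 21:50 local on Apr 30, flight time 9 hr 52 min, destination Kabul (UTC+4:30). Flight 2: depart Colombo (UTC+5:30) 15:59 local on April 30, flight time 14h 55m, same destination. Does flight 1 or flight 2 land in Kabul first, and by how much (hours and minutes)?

Flight 1 in UTC: 21:50 + 7:00 = 04:50 on May 1.
+9 hours and 52 minutes → arrive 14:42 UTC on May 1.
Flight 2 in UTC: 15:59 − 5:30 = 10:29 on Apr 30.
+14 hours 55 minutes → arrive 01:24 UTC on May 1.
Flight 2 lands earlier by 13 hours 18 minutes.

the second, by 13 hours 18 minutes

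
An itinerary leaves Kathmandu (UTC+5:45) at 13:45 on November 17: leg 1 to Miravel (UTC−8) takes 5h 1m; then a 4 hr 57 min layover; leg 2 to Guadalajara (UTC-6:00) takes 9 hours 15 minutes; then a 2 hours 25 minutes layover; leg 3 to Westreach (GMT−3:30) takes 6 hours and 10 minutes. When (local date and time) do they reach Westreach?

08:18 on November 18

Convert departure to UTC: 13:45 − 5:45 = 08:00 UTC on Nov 17.
Add 5 hours and 1 minute leg 1 → 13:01 UTC.
Add 4 hours and 57 minutes layover in Miravel → 17:58 UTC.
Add 9 hours 15 minutes leg 2 → 03:13 UTC (Nov 18).
Add 2 hours and 25 minutes layover in Guadalajara → 05:38 UTC.
Add 6 hours and 10 minutes leg 3 → 11:48 UTC.
Westreach is UTC−3:30, so local arrival = 11:48 − 3:30 = 08:18 on Nov 18.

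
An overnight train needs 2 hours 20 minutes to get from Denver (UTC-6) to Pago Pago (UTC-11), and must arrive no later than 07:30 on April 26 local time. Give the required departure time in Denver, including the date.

Target arrival in UTC: 07:30 + 11:00 = 18:30 on Apr 26.
Subtract 2 hours and 20 minutes → departure 16:10 UTC on Apr 26.
Denver is UTC−6:00: 16:10 − 6:00 = 10:10 on Apr 26.

10:10 on April 26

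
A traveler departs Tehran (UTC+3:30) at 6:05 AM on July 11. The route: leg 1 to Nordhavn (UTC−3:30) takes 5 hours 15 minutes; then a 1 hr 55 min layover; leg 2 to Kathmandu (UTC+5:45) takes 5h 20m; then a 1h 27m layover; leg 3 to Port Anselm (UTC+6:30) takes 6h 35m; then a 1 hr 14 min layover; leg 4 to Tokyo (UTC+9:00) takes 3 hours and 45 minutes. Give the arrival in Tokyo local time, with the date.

Convert departure to UTC: 6:05 AM − 3:30 = 2:35 AM UTC on Jul 11.
Add 5 hours and 15 minutes leg 1 → 7:50 AM UTC.
Add 1 hour 55 minutes layover in Nordhavn → 9:45 AM UTC.
Add 5 hours 20 minutes leg 2 → 3:05 PM UTC.
Add 1 hour 27 minutes layover in Kathmandu → 4:32 PM UTC.
Add 6 hours 35 minutes leg 3 → 11:07 PM UTC.
Add 1 hour 14 minutes layover in Port Anselm → 12:21 AM UTC (Jul 12).
Add 3 hours 45 minutes leg 4 → 4:06 AM UTC.
Tokyo is UTC+9:00, so local arrival = 4:06 AM + 9:00 = 1:06 PM on Jul 12.

1:06 PM on Jul 12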